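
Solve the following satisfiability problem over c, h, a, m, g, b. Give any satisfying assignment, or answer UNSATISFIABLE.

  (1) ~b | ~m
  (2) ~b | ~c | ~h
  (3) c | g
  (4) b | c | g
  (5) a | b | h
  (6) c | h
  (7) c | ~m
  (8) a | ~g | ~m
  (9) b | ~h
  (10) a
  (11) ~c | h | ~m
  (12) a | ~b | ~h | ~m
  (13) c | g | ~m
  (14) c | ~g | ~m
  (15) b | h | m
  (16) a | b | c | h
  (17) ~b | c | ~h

Unit clause (a) forces a = True.
Try c = False:
  (c | g) forces g = True.
  (c | h) forces h = True.
  (c | ~m) forces m = False.
  (b | ~h) forces b = True.
  clause (~b | c | ~h) is falsified — backtrack.
So c = True.
Try h = True:
  (~b | ~c | ~h) forces b = False.
  clause (b | ~h) is falsified — backtrack.
So h = False.
  then (~c | h | ~m) forces m = False.
  then (b | h | m) forces b = True.
Set g = True.
All clauses satisfied.

c=T; h=F; a=T; m=F; g=T; b=T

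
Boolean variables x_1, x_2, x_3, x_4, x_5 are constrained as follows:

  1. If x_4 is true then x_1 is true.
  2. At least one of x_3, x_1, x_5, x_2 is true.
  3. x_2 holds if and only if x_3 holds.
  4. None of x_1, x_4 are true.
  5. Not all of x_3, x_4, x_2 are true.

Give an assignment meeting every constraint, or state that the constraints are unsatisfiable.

x_1=F, x_2=F, x_3=F, x_4=F, x_5=T

  (1) x_4=F ⇒ x_1: vacuous ✓
  (2) {x_3, x_1, x_5, x_2}: 1 true — at least one ✓
  (3) x_2=F, x_3=F — same ✓
  (4) {x_1, x_4}: 0 true — none ✓
  (5) {x_3, x_4, x_2}: 0/3 true — not all ✓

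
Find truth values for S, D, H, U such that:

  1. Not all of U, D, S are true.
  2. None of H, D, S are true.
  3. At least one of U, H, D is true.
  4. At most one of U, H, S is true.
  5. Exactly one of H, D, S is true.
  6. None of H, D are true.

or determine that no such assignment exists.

Unsatisfiable

Case S = True:
  Constraint (2) is violated (S=T) — contradiction.
Case S = False:
  (2) forces H = False.
  (2) forces D = False.
  Constraint (5) is violated (H=F, D=F, S=F) — contradiction.
Both cases fail — unsatisfiable.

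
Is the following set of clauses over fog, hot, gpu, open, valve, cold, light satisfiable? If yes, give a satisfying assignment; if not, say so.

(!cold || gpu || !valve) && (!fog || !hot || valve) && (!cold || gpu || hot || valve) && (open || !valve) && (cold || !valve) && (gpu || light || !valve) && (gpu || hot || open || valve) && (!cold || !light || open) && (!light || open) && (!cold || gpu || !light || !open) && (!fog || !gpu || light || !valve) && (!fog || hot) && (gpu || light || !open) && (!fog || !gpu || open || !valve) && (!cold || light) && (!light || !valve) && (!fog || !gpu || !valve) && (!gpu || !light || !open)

Set fog = False.
Set hot = True.
Set gpu = False.
Set open = False.
  then (open || !valve) forces valve = False.
  then (!light || open) forces light = False.
  then (!cold || light) forces cold = False.
All clauses satisfied.

fog = False, hot = True, gpu = False, open = False, valve = False, cold = False, light = False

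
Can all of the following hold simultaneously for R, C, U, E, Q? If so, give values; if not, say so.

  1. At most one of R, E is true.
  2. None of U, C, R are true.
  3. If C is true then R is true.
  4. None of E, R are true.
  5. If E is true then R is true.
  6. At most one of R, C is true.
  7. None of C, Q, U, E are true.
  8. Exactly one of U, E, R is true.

UNSATISFIABLE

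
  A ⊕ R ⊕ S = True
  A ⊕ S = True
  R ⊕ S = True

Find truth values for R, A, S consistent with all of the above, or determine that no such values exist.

R = False, A = False, S = True

A ⊕ R ⊕ S = F ⊕ F ⊕ T = True ✓
A ⊕ S = F ⊕ T = True ✓
R ⊕ S = F ⊕ T = True ✓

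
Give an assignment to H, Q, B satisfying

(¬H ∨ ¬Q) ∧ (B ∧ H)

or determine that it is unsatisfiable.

H = True, Q = False, B = True

  ¬H ∨ ¬Q = True
    ¬H = False
    ¬Q = True
  B ∧ H = True
Both conjuncts True, so the formula holds.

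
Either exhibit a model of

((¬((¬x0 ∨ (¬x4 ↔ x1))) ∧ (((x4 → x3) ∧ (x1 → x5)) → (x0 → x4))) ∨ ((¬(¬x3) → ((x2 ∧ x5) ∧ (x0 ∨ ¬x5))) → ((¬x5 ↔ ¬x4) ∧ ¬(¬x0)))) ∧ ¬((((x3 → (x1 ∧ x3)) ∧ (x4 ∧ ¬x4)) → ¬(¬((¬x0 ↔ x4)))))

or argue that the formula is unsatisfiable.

No satisfying assignment exists.

The conjunct ¬((((x3 → (x1 ∧ x3)) ∧ (x4 ∧ ¬x4)) → ¬(¬((¬x0 ↔ x4))))) is unsatisfiable on its own:
  x4 = True: this becomes ¬((False → ¬(¬(¬x0)))) = False.
  x4 = False: this becomes ¬((False → ¬(¬x0))) = False.
So the whole conjunction is unsatisfiable.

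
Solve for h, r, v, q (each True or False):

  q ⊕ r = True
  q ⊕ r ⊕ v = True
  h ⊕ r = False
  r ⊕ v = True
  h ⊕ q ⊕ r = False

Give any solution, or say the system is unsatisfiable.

h=T, r=T, v=F, q=F

q ⊕ r = F ⊕ T = True ✓
q ⊕ r ⊕ v = F ⊕ T ⊕ F = True ✓
h ⊕ r = T ⊕ T = False ✓
r ⊕ v = T ⊕ F = True ✓
h ⊕ q ⊕ r = T ⊕ F ⊕ T = False ✓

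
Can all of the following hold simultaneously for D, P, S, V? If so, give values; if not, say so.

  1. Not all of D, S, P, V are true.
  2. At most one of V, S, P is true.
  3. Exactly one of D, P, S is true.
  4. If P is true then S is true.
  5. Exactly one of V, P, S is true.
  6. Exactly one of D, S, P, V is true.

D = False, P = False, S = True, V = False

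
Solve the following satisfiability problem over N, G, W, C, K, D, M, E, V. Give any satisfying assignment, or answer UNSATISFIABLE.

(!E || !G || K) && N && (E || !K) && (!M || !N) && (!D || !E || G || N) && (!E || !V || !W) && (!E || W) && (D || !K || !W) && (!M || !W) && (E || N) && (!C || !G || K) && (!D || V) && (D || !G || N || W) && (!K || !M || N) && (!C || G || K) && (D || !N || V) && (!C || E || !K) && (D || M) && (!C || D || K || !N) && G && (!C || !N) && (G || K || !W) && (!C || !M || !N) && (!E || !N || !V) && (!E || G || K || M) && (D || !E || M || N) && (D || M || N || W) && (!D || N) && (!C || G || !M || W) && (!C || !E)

N=T; G=T; W=F; C=F; K=F; D=T; M=F; E=F; V=T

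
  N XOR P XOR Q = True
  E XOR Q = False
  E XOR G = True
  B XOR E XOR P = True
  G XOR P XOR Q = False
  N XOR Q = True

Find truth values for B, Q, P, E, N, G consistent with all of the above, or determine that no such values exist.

The formula is unsatisfiable.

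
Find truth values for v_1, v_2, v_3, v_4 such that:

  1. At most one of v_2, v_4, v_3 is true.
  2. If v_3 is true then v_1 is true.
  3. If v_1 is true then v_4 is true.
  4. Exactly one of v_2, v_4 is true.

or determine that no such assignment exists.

v_1 = False; v_2 = False; v_3 = False; v_4 = True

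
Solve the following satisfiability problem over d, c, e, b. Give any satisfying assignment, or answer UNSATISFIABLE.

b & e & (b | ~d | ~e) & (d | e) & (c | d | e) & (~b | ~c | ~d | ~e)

d=F, c=T, e=T, b=T

Unit clause (b) forces b = True.
Unit clause (e) forces e = True.
Set d = False.
Set c = True.
Check each clause:
  (b): b holds.
  (e): e holds.
  (b | ~d | ~e): b holds.
  (d | e): e holds.
  (c | d | e): c holds.
  (~b | ~c | ~d | ~e): ~d holds.
All clauses satisfied.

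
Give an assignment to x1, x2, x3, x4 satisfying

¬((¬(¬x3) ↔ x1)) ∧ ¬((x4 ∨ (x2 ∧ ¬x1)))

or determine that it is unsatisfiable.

x1=T, x2=F, x3=F, x4=F

  ¬((¬(¬x3) ↔ x1)) = True
    ¬(¬x3) ↔ x1 = False
      ¬(¬x3) = False
        ¬x3 = True
  ¬((x4 ∨ (x2 ∧ ¬x1))) = True
    x4 ∨ (x2 ∧ ¬x1) = False
      x2 ∧ ¬x1 = False
        ¬x1 = False
Both conjuncts True, so the formula holds.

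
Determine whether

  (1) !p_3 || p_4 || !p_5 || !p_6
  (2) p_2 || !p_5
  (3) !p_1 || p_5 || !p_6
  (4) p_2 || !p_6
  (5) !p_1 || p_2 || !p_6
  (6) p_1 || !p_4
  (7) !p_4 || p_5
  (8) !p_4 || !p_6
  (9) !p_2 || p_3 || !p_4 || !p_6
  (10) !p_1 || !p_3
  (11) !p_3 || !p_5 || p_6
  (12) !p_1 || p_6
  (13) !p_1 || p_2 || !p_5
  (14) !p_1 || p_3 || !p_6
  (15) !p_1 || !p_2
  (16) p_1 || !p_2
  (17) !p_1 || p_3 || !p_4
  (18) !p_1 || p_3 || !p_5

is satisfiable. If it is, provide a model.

p_1 = False, p_2 = False, p_3 = False, p_4 = False, p_5 = False, p_6 = False

Try p_1 = True:
  (!p_1 || !p_3) forces p_3 = False.
  (!p_1 || p_6) forces p_6 = True.
  clause (!p_1 || p_3 || !p_6) is falsified — backtrack.
So p_1 = False.
  then (p_1 || !p_4) forces p_4 = False.
  then (p_1 || !p_2) forces p_2 = False.
  then (p_2 || !p_5) forces p_5 = False.
  then (p_2 || !p_6) forces p_6 = False.
Set p_3 = False.
All clauses satisfied.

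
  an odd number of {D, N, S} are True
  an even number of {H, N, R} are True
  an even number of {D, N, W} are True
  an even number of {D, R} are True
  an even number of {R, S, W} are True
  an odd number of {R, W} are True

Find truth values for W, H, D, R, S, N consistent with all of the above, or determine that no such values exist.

W = False, H = False, D = True, R = True, S = True, N = True

{D, N, S}: 3 true → odd ✓
{H, N, R}: 2 true → even ✓
{D, N, W}: 2 true → even ✓
{D, R}: 2 true → even ✓
{R, S, W}: 2 true → even ✓
{R, W}: 1 true → odd ✓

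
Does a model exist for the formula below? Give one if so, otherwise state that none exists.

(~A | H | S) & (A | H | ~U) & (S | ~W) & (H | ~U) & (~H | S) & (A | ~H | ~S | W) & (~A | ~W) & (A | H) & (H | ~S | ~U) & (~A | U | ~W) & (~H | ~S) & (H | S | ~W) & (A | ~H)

Try A = False:
  (A | H) forces H = True.
  clause (A | ~H) is falsified — backtrack.
So A = True.
  then (~A | ~W) forces W = False.
Try S = False:
  (~A | H | S) forces H = True.
  clause (~H | S) is falsified — backtrack.
So S = True.
  then (~H | ~S) forces H = False.
  then (H | ~U) forces U = False.
All clauses satisfied.

A=T, S=T, U=F, H=F, W=F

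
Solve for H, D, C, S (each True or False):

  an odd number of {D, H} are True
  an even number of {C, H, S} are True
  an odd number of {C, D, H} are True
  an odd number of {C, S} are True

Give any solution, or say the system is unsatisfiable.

H = True; D = False; C = False; S = True

{D, H}: 1 true → odd ✓
{C, H, S}: 2 true → even ✓
{C, D, H}: 1 true → odd ✓
{C, S}: 1 true → odd ✓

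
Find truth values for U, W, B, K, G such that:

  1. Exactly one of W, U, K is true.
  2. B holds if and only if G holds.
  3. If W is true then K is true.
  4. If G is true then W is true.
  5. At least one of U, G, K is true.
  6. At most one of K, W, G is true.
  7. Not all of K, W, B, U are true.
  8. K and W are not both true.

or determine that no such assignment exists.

U = False, W = False, B = False, K = True, G = False

  (1) {W, U, K}: 1 true — exactly one ✓
  (2) B=F, G=F — same ✓
  (3) W=F ⇒ K: vacuous ✓
  (4) G=F ⇒ W: vacuous ✓
  (5) {U, G, K}: 1 true — at least one ✓
  (6) {K, W, G}: 1 true — at most one ✓
  (7) {K, W, B, U}: 1/4 true — not all ✓
  (8) K=T, W=F — not both ✓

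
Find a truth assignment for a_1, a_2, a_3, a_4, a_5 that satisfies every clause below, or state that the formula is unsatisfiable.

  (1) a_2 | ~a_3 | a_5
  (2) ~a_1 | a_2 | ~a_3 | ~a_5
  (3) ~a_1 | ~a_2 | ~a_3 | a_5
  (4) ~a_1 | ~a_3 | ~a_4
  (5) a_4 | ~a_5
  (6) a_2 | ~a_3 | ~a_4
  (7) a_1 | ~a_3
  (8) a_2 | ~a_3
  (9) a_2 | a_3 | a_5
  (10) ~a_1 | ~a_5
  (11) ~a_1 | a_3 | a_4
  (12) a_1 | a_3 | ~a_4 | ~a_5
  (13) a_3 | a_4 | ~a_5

a_1: False; a_2: True; a_3: False; a_4: False; a_5: False

Set a_1 = False.
  then (a_1 | ~a_3) forces a_3 = False.
Try a_2 = False:
  (a_2 | a_3 | a_5) forces a_5 = True.
  (a_4 | ~a_5) forces a_4 = True.
  clause (a_1 | a_3 | ~a_4 | ~a_5) is falsified — backtrack.
So a_2 = True.
Set a_4 = False.
  then (a_4 | ~a_5) forces a_5 = False.
All clauses satisfied.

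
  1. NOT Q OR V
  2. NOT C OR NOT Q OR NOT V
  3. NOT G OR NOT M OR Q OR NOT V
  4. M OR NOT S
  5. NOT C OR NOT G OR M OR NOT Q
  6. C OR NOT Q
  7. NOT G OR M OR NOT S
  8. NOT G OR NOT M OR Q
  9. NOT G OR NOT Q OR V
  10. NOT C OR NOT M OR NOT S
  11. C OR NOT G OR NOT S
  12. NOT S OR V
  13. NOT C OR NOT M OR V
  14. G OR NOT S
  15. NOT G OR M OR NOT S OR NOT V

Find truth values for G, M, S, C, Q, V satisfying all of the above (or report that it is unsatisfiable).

Set G = False.
  then (G OR NOT S) forces S = False.
Set M = False.
Set C = True.
Try Q = True:
  (NOT Q OR V) forces V = True.
  clause (NOT C OR NOT Q OR NOT V) is falsified — backtrack.
So Q = False.
Set V = True.
All clauses satisfied.

G = False, M = False, S = False, C = True, Q = False, V = True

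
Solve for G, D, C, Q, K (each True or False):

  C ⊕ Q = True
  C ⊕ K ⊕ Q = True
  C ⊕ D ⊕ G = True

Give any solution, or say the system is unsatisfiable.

G=F, D=F, C=T, Q=F, K=F

C ⊕ Q = T ⊕ F = True ✓
C ⊕ K ⊕ Q = T ⊕ F ⊕ F = True ✓
C ⊕ D ⊕ G = T ⊕ F ⊕ F = True ✓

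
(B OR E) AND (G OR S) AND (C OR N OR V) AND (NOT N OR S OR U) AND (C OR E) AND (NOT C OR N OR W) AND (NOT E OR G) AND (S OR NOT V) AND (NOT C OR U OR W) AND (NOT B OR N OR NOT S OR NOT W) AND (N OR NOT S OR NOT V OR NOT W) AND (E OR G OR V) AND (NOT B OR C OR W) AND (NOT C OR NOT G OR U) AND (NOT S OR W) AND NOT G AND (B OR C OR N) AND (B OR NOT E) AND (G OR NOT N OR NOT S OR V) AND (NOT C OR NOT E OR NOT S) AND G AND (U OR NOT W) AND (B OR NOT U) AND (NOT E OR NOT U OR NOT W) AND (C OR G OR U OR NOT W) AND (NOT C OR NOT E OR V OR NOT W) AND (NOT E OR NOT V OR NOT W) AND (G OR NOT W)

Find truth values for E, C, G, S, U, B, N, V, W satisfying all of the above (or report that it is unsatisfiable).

Case G = True:
  Clause (NOT G) is falsified — contradiction.
Case G = False:
  Clause (G) is falsified — contradiction.
Both cases fail, so the formula is unsatisfiable.

Unsatisfiable — no assignment works.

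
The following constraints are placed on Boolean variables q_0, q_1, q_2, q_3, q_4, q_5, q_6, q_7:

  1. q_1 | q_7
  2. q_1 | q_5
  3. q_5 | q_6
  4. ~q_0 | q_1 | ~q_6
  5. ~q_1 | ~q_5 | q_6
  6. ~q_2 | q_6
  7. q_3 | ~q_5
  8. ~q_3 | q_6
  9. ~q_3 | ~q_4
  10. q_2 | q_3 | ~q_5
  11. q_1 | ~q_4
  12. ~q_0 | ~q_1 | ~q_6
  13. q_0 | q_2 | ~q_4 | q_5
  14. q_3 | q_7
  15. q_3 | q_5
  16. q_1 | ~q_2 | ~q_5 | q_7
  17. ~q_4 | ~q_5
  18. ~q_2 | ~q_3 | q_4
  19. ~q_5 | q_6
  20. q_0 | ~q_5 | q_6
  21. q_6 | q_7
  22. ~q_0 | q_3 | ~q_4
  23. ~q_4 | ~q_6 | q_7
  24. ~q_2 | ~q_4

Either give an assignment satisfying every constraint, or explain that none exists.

Set q_0 = False.
Set q_1 = False.
  then (q_1 | q_7) forces q_7 = True.
  then (q_1 | q_5) forces q_5 = True.
  then (q_3 | ~q_5) forces q_3 = True.
  then (~q_3 | q_6) forces q_6 = True.
  then (~q_3 | ~q_4) forces q_4 = False.
  then (~q_2 | ~q_3 | q_4) forces q_2 = False.
All clauses satisfied.

q_0: False, q_1: False, q_2: False, q_3: True, q_4: False, q_5: True, q_6: True, q_7: True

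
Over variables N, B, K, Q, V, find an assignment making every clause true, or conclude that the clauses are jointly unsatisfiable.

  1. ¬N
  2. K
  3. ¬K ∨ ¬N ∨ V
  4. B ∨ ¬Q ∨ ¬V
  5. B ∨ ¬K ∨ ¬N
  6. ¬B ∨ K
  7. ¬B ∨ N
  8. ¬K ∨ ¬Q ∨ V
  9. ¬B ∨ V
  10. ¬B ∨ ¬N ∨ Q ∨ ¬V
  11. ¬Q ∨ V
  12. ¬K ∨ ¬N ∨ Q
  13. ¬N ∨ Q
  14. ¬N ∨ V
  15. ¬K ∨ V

N = False, B = False, K = True, Q = False, V = True

Unit clause (¬N) forces N = False.
Unit clause (K) forces K = True.
In (¬B ∨ N) only ¬B is left, so B = False.
In (¬K ∨ V) only V is left, so V = True.
In (B ∨ ¬Q ∨ ¬V) only ¬Q is left, so Q = False.
All clauses satisfied.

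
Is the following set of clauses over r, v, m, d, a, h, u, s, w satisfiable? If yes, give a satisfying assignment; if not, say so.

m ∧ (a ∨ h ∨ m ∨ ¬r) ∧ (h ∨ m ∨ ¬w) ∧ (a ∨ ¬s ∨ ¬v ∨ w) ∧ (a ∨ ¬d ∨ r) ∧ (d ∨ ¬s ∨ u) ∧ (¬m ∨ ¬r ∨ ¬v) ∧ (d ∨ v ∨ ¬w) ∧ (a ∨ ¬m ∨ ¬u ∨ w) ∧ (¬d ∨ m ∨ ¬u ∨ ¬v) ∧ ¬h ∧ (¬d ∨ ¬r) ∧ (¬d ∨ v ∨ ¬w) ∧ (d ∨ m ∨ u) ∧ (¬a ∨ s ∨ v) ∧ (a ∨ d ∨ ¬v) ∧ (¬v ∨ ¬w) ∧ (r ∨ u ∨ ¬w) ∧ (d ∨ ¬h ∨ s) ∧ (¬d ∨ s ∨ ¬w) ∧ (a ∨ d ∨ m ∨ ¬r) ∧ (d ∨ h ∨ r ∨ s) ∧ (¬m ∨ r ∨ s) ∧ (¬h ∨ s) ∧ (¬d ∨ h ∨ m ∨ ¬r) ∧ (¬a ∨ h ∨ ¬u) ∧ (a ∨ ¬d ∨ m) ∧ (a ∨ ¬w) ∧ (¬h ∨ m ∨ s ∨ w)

r: False; v: True; m: True; d: True; a: True; h: False; u: False; s: True; w: False

Unit clause (m) forces m = True.
Unit clause (¬h) forces h = False.
Set r = False.
  then (¬m ∨ r ∨ s) forces s = True.
Set v = True.
  then (¬v ∨ ¬w) forces w = False.
  then (a ∨ ¬s ∨ ¬v ∨ w) forces a = True.
  then (¬a ∨ h ∨ ¬u) forces u = False.
  then (d ∨ ¬s ∨ u) forces d = True.
All clauses satisfied.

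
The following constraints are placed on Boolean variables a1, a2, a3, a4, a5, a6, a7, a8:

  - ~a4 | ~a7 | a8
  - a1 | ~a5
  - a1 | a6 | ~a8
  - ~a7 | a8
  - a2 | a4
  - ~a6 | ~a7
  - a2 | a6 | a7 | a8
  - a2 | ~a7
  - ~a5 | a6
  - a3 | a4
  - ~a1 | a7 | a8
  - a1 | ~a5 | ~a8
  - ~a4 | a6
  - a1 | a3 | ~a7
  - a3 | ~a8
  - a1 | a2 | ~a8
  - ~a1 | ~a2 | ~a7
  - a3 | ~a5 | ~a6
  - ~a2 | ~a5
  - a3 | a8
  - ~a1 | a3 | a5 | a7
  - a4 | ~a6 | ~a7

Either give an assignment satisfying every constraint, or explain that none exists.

a1 = True, a2 = False, a3 = True, a4 = True, a5 = False, a6 = True, a7 = False, a8 = True

Set a1 = True.
Set a2 = False.
  then (a2 | a4) forces a4 = True.
  then (a2 | ~a7) forces a7 = False.
  then (~a1 | a7 | a8) forces a8 = True.
  then (~a4 | a6) forces a6 = True.
  then (a3 | ~a8) forces a3 = True.
Set a5 = False.
All clauses satisfied.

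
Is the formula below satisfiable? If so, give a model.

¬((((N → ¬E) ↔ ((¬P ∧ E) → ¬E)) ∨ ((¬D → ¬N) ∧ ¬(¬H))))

N = True, E = True, P = True, D = False, H = False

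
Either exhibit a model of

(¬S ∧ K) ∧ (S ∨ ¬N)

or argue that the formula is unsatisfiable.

K = True; N = False; S = False

  ¬S ∧ K = True
    ¬S = True
  S ∨ ¬N = True
    ¬N = True
Both conjuncts True, so the formula holds.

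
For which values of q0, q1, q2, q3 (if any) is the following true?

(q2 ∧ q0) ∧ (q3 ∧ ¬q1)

q0=T, q1=F, q2=T, q3=T

  q2 ∧ q0 = True
  q3 ∧ ¬q1 = True
    ¬q1 = True
Both conjuncts True, so the formula holds.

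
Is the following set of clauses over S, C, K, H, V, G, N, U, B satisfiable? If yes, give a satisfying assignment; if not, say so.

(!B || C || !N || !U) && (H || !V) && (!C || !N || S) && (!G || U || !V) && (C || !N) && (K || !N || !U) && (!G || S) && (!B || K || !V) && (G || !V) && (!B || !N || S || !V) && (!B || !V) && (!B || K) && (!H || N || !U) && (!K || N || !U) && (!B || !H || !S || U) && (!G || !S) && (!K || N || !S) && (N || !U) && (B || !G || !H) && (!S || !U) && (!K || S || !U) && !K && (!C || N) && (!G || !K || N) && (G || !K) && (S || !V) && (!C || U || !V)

S=F, C=F, K=F, H=T, V=F, G=F, N=F, U=F, B=F

Unit clause (!K) forces K = False.
In (!B || K) only !B is left, so B = False.
Set S = False.
  then (!G || S) forces G = False.
  then (G || !V) forces V = False.
Try C = True:
  (!C || !N || S) forces N = False.
  clause (!C || N) is falsified — backtrack.
So C = False.
  then (C || !N) forces N = False.
  then (N || !U) forces U = False.
Set H = True.
All clauses satisfied.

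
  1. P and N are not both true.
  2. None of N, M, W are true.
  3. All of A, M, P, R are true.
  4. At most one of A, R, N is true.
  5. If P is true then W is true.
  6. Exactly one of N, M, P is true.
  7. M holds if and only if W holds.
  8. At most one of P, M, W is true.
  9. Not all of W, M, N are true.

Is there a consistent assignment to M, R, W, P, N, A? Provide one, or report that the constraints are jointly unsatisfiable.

UNSATISFIABLE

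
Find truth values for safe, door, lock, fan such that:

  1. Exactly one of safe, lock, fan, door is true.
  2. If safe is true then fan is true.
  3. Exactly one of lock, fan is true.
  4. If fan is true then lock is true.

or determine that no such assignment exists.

safe = False, door = False, lock = True, fan = False

  (1) {safe, lock, fan, door}: 1 true — exactly one ✓
  (2) safe=F ⇒ fan: vacuous ✓
  (3) {lock, fan}: 1 true — exactly one ✓
  (4) fan=F ⇒ lock: vacuous ✓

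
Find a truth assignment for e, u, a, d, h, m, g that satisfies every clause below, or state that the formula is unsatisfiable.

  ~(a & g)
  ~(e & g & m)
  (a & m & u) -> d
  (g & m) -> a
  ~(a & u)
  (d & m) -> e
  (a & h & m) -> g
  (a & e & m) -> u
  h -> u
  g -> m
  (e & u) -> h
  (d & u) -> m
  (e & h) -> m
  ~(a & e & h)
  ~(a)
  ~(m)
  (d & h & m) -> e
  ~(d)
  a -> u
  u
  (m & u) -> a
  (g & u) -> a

e = False, u = True, a = False, d = False, h = False, m = False, g = False

Unit clause (u) forces u = True.
In (~a | ~u) only ~a is left, so a = False.
In (a | ~g | ~u) only ~g is left, so g = False.
In (a | ~m | ~u) only ~m is left, so m = False.
Unit clause (~d) forces d = False.
Try e = True:
  (~e | h | ~u) forces h = True.
  clause (~e | ~h | m) is falsified — backtrack.
So e = False.
Set h = False.
All clauses satisfied.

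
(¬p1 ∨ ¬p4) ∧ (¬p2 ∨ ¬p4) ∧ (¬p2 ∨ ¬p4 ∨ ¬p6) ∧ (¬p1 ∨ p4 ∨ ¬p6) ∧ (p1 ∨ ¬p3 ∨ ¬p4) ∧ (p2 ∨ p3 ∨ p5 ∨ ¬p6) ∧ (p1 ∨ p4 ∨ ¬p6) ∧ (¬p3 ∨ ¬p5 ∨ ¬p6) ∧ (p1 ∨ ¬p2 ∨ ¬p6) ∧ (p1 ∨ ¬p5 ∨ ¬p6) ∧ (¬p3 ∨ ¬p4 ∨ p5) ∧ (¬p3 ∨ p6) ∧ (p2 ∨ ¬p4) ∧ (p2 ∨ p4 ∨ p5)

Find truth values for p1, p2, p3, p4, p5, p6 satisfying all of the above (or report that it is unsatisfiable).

Set p1 = True.
  then (¬p1 ∨ ¬p4) forces p4 = False.
  then (¬p1 ∨ p4 ∨ ¬p6) forces p6 = False.
  then (¬p3 ∨ p6) forces p3 = False.
Set p2 = False.
  then (p2 ∨ p4 ∨ p5) forces p5 = True.
All clauses satisfied.

p1: True, p2: False, p3: False, p4: False, p5: True, p6: False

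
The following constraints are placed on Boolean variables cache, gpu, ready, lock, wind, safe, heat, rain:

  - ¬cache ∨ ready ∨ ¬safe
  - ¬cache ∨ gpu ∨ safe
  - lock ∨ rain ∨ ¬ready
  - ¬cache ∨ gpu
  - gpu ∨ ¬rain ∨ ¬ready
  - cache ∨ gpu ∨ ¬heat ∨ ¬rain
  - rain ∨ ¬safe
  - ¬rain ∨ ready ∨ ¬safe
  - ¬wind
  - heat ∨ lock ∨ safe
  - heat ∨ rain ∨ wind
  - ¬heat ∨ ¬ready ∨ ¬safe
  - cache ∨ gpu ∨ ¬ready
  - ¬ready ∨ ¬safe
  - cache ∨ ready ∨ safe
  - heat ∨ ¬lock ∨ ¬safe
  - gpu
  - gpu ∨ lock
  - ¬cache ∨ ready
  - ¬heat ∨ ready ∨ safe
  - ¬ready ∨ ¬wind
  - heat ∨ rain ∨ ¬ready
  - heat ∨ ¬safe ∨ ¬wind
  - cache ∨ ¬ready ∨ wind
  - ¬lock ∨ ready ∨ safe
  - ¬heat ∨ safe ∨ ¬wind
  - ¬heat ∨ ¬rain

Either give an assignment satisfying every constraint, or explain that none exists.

cache: True, gpu: True, ready: True, lock: True, wind: False, safe: False, heat: False, rain: True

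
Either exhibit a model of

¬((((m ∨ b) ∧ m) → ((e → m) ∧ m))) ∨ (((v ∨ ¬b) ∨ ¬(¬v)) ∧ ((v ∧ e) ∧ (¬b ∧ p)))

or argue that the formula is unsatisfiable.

p=T; b=F; m=F; v=T; e=T

  ¬((((m ∨ b) ∧ m) → ((e → m) ∧ m))) ∨ (((v ∨ ¬b) ∨ ¬(¬v)) ∧ ((v ∧ e) ∧ (¬b ∧ p))) = True
    ¬((((m ∨ b) ∧ m) → ((e → m) ∧ m))) = False
      ((m ∨ b) ∧ m) → ((e → m) ∧ m) = True
        (m ∨ b) ∧ m = False
          m ∨ b = False
        (e → m) ∧ m = False
          e → m = False
    ((v ∨ ¬b) ∨ ¬(¬v)) ∧ ((v ∧ e) ∧ (¬b ∧ p)) = True
      (v ∨ ¬b) ∨ ¬(¬v) = True
        v ∨ ¬b = True
          ¬b = True
        ¬(¬v) = True
          ¬v = False
      (v ∧ e) ∧ (¬b ∧ p) = True
        v ∧ e = True
        ¬b ∧ p = True
          ¬b = True
The formula evaluates to True.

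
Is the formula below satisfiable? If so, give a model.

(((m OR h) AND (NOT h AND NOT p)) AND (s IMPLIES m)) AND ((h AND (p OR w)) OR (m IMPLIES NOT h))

w: False, h: False, s: True, p: False, m: True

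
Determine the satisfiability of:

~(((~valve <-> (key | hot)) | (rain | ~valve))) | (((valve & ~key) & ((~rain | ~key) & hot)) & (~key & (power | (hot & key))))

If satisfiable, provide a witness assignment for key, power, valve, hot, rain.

key = False, power = False, valve = True, hot = True, rain = False

  ~(((~valve <-> (key | hot)) | (rain | ~valve))) | (((valve & ~key) & ((~rain | ~key) & hot)) & (~key & (power | (hot & key)))) = True
    ~(((~valve <-> (key | hot)) | (rain | ~valve))) = True
      (~valve <-> (key | hot)) | (rain | ~valve) = False
        ~valve <-> (key | hot) = False
          ~valve = False
          key | hot = True
        rain | ~valve = False
          ~valve = False
    ((valve & ~key) & ((~rain | ~key) & hot)) & (~key & (power | (hot & key))) = False
      (valve & ~key) & ((~rain | ~key) & hot) = True
        valve & ~key = True
          ~key = True
        (~rain | ~key) & hot = True
          ~rain | ~key = True
            ~rain = True
            ~key = True
      ~key & (power | (hot & key)) = False
        ~key = True
        power | (hot & key) = False
          hot & key = False
The formula evaluates to True.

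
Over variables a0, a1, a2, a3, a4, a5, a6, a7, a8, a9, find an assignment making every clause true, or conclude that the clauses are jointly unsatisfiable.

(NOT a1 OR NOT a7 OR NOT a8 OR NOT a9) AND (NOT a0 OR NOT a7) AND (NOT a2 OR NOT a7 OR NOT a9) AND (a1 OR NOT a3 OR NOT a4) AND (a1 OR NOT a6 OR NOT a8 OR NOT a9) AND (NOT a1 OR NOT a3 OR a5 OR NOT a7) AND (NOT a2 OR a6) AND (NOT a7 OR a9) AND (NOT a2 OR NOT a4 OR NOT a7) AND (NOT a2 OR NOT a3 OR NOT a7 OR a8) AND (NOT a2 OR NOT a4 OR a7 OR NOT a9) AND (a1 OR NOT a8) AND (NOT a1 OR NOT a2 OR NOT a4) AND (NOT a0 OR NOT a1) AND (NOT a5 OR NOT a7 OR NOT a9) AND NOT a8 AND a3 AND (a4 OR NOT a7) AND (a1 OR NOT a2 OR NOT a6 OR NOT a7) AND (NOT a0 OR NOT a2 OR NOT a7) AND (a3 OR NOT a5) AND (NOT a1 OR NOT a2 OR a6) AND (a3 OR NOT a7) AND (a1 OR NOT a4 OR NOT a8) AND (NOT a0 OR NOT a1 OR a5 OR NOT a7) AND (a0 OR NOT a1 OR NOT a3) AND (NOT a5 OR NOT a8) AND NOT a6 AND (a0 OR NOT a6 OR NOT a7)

a0=T, a1=F, a2=F, a3=T, a4=F, a5=T, a6=F, a7=F, a8=F, a9=T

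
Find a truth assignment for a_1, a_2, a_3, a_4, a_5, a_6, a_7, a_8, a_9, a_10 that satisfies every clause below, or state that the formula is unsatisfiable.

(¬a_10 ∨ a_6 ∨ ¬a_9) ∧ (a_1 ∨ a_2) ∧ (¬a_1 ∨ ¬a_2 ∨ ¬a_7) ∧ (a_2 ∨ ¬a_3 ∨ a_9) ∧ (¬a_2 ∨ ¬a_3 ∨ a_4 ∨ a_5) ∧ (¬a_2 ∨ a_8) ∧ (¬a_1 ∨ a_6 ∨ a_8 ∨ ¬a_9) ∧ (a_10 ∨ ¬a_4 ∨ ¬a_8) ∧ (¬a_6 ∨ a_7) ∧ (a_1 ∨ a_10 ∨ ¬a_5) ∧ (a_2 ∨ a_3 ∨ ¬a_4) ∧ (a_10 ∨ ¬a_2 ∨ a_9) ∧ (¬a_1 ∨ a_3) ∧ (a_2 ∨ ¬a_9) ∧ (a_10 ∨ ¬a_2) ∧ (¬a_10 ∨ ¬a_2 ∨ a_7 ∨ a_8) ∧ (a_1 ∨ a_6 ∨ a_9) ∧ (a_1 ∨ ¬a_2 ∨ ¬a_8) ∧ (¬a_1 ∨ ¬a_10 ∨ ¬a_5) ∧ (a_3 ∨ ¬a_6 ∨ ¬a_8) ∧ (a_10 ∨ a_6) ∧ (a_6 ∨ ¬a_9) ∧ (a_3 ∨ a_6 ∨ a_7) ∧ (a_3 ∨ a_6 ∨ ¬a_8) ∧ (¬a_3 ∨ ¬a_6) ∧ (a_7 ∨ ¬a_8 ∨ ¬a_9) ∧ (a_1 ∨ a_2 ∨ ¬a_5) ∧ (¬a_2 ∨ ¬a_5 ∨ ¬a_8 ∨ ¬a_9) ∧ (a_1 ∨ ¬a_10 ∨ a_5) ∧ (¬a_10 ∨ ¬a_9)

a_1 = True, a_2 = True, a_3 = True, a_4 = True, a_5 = False, a_6 = False, a_7 = False, a_8 = True, a_9 = False, a_10 = True

Try a_1 = False:
  (a_1 ∨ a_2) forces a_2 = True.
  (¬a_2 ∨ a_8) forces a_8 = True.
  clause (a_1 ∨ ¬a_2 ∨ ¬a_8) is falsified — backtrack.
So a_1 = True.
  then (¬a_1 ∨ a_3) forces a_3 = True.
  then (¬a_3 ∨ ¬a_6) forces a_6 = False.
  then (a_10 ∨ a_6) forces a_10 = True.
  then (a_6 ∨ ¬a_9) forces a_9 = False.
  then (a_2 ∨ ¬a_3 ∨ a_9) forces a_2 = True.
  then (¬a_2 ∨ a_8) forces a_8 = True.
  then (¬a_1 ∨ ¬a_10 ∨ ¬a_5) forces a_5 = False.
  then (¬a_1 ∨ ¬a_2 ∨ ¬a_7) forces a_7 = False.
  then (¬a_2 ∨ ¬a_3 ∨ a_4 ∨ a_5) forces a_4 = True.
All clauses satisfied.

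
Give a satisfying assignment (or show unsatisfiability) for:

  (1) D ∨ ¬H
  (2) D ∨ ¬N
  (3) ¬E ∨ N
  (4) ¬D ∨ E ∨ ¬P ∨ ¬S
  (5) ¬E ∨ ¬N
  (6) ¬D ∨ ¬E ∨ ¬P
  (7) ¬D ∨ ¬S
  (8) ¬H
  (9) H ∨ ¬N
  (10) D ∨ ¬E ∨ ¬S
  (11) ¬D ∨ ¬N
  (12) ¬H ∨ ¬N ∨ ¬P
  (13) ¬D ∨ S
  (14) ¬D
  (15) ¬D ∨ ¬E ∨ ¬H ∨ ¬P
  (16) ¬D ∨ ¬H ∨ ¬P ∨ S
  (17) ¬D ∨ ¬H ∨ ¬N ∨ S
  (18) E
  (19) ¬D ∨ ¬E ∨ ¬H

No satisfying assignment exists.

Case E = True:
  (¬E ∨ N) forces N = True.
  Clause (¬E ∨ ¬N) is falsified — contradiction.
Case E = False:
  Clause (E) is falsified — contradiction.
Both cases fail, so the formula is unsatisfiable.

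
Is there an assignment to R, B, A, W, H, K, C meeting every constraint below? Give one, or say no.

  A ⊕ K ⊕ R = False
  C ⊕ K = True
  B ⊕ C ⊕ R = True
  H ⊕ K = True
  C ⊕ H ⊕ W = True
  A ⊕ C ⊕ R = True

R: True; B: False; A: False; W: True; H: False; K: True; C: False

A ⊕ K ⊕ R = F ⊕ T ⊕ T = False ✓
C ⊕ K = F ⊕ T = True ✓
B ⊕ C ⊕ R = F ⊕ F ⊕ T = True ✓
H ⊕ K = F ⊕ T = True ✓
C ⊕ H ⊕ W = F ⊕ F ⊕ T = True ✓
A ⊕ C ⊕ R = F ⊕ F ⊕ T = True ✓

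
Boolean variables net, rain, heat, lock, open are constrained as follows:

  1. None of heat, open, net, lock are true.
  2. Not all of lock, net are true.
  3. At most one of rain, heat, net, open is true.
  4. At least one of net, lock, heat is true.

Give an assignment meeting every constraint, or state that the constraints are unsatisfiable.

UNSATISFIABLE

Case heat = True:
  Constraint (1) is violated (heat=T) — contradiction.
Case heat = False:
  (1) forces open = False.
  (1) forces net = False.
  (1) forces lock = False.
  Constraint (4) is violated (net=F, lock=F, heat=F) — contradiction.
Both cases fail — unsatisfiable.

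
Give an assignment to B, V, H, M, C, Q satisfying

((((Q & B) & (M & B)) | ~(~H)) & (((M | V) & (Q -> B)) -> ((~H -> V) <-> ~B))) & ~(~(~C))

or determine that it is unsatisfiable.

B=F, V=T, H=T, M=F, C=F, Q=T

  (((Q & B) & (M & B)) | ~(~H)) & (((M | V) & (Q -> B)) -> ((~H -> V) <-> ~B)) = True
    ((Q & B) & (M & B)) | ~(~H) = True
      (Q & B) & (M & B) = False
        Q & B = False
        M & B = False
      ~(~H) = True
        ~H = False
    ((M | V) & (Q -> B)) -> ((~H -> V) <-> ~B) = True
      (M | V) & (Q -> B) = False
        M | V = True
        Q -> B = False
      (~H -> V) <-> ~B = True
        ~H -> V = True
          ~H = False
        ~B = True
  ~(~(~C)) = True
    ~(~C) = False
      ~C = True
Both conjuncts True, so the formula holds.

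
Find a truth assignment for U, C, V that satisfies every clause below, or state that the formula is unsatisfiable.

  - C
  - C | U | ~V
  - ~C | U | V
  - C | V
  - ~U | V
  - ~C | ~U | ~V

Unit clause (C) forces C = True.
Try U = True:
  (~U | V) forces V = True.
  clause (~C | ~U | ~V) is falsified — backtrack.
So U = False.
  then (~C | U | V) forces V = True.
Check each clause:
  (C): C holds.
  (C | U | ~V): C holds.
  (~C | U | V): V holds.
  (C | V): C holds.
  (~U | V): ~U holds.
  (~C | ~U | ~V): ~U holds.
All clauses satisfied.

U=F, C=T, V=T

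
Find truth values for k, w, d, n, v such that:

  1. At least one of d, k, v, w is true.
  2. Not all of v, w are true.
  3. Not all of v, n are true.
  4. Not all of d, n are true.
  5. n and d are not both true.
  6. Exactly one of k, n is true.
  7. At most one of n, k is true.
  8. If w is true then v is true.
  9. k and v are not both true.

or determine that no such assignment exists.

k: True, w: False, d: True, n: False, v: False

  (1) {d, k, v, w}: 2 true — at least one ✓
  (2) {v, w}: 0/2 true — not all ✓
  (3) {v, n}: 0/2 true — not all ✓
  (4) {d, n}: 1/2 true — not all ✓
  (5) n=F, d=T — not both ✓
  (6) {k, n}: 1 true — exactly one ✓
  (7) {n, k}: 1 true — at most one ✓
  (8) w=F ⇒ v: vacuous ✓
  (9) k=T, v=F — not both ✓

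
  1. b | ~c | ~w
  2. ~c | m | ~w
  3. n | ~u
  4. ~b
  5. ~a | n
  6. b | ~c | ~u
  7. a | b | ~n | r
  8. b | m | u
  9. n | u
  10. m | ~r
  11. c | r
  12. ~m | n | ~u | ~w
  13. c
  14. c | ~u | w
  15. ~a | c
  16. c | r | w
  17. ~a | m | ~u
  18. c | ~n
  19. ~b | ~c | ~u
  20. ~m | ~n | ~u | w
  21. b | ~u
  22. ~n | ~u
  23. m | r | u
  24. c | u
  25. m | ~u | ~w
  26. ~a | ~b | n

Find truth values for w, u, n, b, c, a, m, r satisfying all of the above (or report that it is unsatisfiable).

Unit clause (~b) forces b = False.
Unit clause (c) forces c = True.
In (b | ~u) only ~u is left, so u = False.
In (b | ~c | ~w) only ~w is left, so w = False.
In (b | m | u) only m is left, so m = True.
In (n | u) only n is left, so n = True.
Set a = False.
  then (a | b | ~n | r) forces r = True.
All clauses satisfied.

w=F; u=F; n=T; b=F; c=T; a=F; m=T; r=T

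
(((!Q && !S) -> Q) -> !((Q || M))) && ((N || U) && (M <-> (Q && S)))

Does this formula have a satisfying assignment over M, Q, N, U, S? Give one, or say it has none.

M: False, Q: False, N: False, U: True, S: False

  ((!Q && !S) -> Q) -> !((Q || M)) = True
    (!Q && !S) -> Q = False
      !Q && !S = True
        !Q = True
        !S = True
    !((Q || M)) = True
      Q || M = False
  (N || U) && (M <-> (Q && S)) = True
    N || U = True
    M <-> (Q && S) = True
      Q && S = False
Both conjuncts True, so the formula holds.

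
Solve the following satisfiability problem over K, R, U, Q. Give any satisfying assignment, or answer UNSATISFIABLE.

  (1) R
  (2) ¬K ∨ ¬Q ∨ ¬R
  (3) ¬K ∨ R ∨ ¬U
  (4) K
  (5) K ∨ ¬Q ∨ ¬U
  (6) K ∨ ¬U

K = True, R = True, U = True, Q = False

Unit clause (R) forces R = True.
Unit clause (K) forces K = True.
In (¬K ∨ ¬Q ∨ ¬R) only ¬Q is left, so Q = False.
Set U = True.
Check each clause:
  (R): R holds.
  (¬K ∨ ¬Q ∨ ¬R): ¬Q holds.
  (¬K ∨ R ∨ ¬U): R holds.
  (K): K holds.
  (K ∨ ¬Q ∨ ¬U): K holds.
  (K ∨ ¬U): K holds.
All clauses satisfied.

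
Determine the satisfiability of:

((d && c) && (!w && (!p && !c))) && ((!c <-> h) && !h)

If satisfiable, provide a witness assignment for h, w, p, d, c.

UNSATISFIABLE

Case c = True: the conjunct !c is False.
Case c = False: the conjunct c is False.
Both cases fail — unsatisfiable.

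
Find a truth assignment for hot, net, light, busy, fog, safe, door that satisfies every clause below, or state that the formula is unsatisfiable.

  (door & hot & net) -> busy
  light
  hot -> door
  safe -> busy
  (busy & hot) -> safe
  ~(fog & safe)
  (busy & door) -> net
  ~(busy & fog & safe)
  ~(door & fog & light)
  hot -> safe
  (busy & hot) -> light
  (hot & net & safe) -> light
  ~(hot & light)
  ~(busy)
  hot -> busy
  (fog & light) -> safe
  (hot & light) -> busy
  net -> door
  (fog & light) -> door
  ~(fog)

Unit clause (light) forces light = True.
Unit clause (~busy) forces busy = False.
Unit clause (~fog) forces fog = False.
In (busy | ~safe) only ~safe is left, so safe = False.
In (busy | ~hot) only ~hot is left, so hot = False.
Set net = False.
Set door = True.
All clauses satisfied.

hot = False, net = False, light = True, busy = False, fog = False, safe = False, door = True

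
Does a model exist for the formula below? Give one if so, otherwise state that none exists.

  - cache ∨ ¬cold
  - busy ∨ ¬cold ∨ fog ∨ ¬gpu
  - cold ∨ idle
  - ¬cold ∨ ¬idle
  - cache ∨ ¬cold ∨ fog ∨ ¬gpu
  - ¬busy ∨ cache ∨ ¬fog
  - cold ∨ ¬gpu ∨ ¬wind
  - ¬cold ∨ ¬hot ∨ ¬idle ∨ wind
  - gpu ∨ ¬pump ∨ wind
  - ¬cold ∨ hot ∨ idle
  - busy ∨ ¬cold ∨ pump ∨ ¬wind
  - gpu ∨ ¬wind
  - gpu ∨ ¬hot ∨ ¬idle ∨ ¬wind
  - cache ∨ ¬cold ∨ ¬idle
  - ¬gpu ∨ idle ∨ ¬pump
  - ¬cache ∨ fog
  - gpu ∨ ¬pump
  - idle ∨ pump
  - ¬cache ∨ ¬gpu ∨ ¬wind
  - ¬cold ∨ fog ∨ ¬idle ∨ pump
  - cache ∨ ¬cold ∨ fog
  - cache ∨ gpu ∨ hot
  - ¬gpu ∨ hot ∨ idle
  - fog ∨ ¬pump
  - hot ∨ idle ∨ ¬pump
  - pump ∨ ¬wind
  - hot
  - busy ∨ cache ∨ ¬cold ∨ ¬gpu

cold = False; fog = True; idle = True; busy = False; wind = False; hot = True; pump = False; cache = False; gpu = False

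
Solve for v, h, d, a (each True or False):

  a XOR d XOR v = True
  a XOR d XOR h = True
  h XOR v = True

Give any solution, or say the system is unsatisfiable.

The formula is unsatisfiable.

Adding constraints 1, 2, 3 mod 2: every variable appears an even number of times on the left, so the left side is 0.
But the right sides sum to 1 (mod 2). 0 ≠ 1 — the system is inconsistent.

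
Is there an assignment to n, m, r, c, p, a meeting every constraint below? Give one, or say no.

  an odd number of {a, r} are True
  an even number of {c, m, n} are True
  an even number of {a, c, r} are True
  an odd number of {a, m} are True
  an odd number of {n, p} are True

n=T; m=F; r=F; c=T; p=F; a=T

{a, r}: 1 true → odd ✓
{c, m, n}: 2 true → even ✓
{a, c, r}: 2 true → even ✓
{a, m}: 1 true → odd ✓
{n, p}: 1 true → odd ✓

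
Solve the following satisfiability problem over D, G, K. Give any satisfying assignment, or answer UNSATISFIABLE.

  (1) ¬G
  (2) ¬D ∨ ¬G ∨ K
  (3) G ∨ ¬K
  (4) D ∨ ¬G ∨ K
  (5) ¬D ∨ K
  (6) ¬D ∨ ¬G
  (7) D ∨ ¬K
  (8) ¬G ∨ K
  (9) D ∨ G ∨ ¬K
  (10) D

Case D = True:
  (¬G) forces G = False.
  (G ∨ ¬K) forces K = False.
  Clause (¬D ∨ K) is falsified — contradiction.
Case D = False:
  Clause (D) is falsified — contradiction.
Both cases fail, so the formula is unsatisfiable.

Unsatisfiable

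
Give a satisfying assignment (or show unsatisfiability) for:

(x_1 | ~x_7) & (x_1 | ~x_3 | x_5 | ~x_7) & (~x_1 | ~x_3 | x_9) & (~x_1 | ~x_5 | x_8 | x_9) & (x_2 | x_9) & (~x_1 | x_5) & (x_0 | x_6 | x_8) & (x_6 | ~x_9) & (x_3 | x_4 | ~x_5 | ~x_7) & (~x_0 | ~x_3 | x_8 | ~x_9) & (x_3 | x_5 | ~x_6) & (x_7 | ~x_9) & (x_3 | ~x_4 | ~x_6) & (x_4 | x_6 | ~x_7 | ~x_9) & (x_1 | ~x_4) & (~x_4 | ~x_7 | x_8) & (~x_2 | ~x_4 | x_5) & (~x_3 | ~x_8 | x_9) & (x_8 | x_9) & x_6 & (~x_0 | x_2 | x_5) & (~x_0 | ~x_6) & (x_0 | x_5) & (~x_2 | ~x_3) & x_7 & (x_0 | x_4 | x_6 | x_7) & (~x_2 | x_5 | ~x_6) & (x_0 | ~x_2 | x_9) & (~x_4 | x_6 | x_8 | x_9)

Unit clause (x_6) forces x_6 = True.
In (~x_0 | ~x_6) only ~x_0 is left, so x_0 = False.
In (x_0 | x_5) only x_5 is left, so x_5 = True.
Unit clause (x_7) forces x_7 = True.
In (x_1 | ~x_7) only x_1 is left, so x_1 = True.
Set x_2 = False.
  then (x_2 | x_9) forces x_9 = True.
Try x_3 = False:
  (x_3 | x_4 | ~x_5 | ~x_7) forces x_4 = True.
  clause (x_3 | ~x_4 | ~x_6) is falsified — backtrack.
So x_3 = True.
Set x_4 = False.
Set x_8 = False.
All clauses satisfied.

x_0 = False, x_1 = True, x_2 = False, x_3 = True, x_4 = False, x_5 = True, x_6 = True, x_7 = True, x_8 = False, x_9 = True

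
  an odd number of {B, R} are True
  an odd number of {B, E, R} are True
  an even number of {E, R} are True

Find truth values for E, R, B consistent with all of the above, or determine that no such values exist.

E: False; R: False; B: True

{B, R}: 1 true → odd ✓
{B, E, R}: 1 true → odd ✓
{E, R}: 0 true → even ✓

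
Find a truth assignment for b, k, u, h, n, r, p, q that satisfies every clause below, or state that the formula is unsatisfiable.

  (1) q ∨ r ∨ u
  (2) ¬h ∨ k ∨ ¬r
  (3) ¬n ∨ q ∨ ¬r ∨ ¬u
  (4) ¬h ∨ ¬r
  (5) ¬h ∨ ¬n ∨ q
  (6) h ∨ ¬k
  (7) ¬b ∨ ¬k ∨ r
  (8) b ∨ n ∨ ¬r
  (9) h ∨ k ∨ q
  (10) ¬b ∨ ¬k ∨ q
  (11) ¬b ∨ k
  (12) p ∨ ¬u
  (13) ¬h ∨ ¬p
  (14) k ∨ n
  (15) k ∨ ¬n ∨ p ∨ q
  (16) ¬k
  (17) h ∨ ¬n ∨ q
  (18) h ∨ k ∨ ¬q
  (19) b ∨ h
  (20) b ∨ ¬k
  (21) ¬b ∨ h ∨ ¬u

Unit clause (¬k) forces k = False.
In (¬b ∨ k) only ¬b is left, so b = False.
In (k ∨ n) only n is left, so n = True.
In (b ∨ h) only h is left, so h = True.
In (¬h ∨ k ∨ ¬r) only ¬r is left, so r = False.
In (¬h ∨ ¬n ∨ q) only q is left, so q = True.
In (¬h ∨ ¬p) only ¬p is left, so p = False.
In (p ∨ ¬u) only ¬u is left, so u = False.
All clauses satisfied.

b=F, k=F, u=F, h=T, n=T, r=F, p=F, q=T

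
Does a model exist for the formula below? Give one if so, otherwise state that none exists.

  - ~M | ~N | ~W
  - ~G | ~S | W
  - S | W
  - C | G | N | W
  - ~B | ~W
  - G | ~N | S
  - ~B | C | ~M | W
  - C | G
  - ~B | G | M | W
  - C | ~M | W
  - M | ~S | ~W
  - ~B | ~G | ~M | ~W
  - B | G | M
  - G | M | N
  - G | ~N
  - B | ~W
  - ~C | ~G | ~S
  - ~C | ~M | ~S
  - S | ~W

Unsatisfiable — no assignment works.

Case W = True:
  (~B | ~W) forces B = False.
  Clause (B | ~W) is falsified — contradiction.
Case W = False:
  (S | W) forces S = True.
  (~G | ~S | W) forces G = False.
  (C | G) forces C = True.
  (G | ~N) forces N = False.
  (G | M | N) forces M = True.
  Clause (~C | ~M | ~S) is falsified — contradiction.
Both cases fail, so the formula is unsatisfiable.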